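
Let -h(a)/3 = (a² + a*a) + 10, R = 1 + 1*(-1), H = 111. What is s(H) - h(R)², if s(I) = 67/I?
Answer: -99833/111 ≈ -899.40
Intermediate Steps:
R = 0 (R = 1 - 1 = 0)
h(a) = -30 - 6*a² (h(a) = -3*((a² + a*a) + 10) = -3*((a² + a²) + 10) = -3*(2*a² + 10) = -3*(10 + 2*a²) = -30 - 6*a²)
s(H) - h(R)² = 67/111 - (-30 - 6*0²)² = 67*(1/111) - (-30 - 6*0)² = 67/111 - (-30 + 0)² = 67/111 - 1*(-30)² = 67/111 - 1*900 = 67/111 - 900 = -99833/111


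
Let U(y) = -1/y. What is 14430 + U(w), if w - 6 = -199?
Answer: 2784991/193 ≈ 14430.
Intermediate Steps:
w = -193 (w = 6 - 199 = -193)
14430 + U(w) = 14430 - 1/(-193) = 14430 - 1*(-1/193) = 14430 + 1/193 = 2784991/193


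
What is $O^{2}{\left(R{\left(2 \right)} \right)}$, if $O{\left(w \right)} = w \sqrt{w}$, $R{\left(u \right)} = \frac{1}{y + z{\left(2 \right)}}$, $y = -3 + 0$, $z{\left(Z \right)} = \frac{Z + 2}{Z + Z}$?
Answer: $- \frac{1}{8} \approx -0.125$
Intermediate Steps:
$z{\left(Z \right)} = \frac{2 + Z}{2 Z}$
$y = -3$
$R{\left(u \right)} = - \frac{1}{2}$ ($R{\left(u \right)} = \frac{1}{-3 + \frac{2 + 2}{2 \cdot 2}} = \frac{1}{-3 + \frac{1}{2} \cdot \frac{1}{2} \cdot 4} = \frac{1}{-3 + 1} = \frac{1}{-2} = - \frac{1}{2}$)
$O{\left(w \right)} = w^{\frac{3}{2}}$
$O^{2}{\left(R{\left(2 \right)} \right)} = \left(\left(- \frac{1}{2}\right)^{\frac{3}{2}}\right)^{2} = \left(- \frac{i \sqrt{2}}{4}\right)^{2} = - \frac{1}{8}$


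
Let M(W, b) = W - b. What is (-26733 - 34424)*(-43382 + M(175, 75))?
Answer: 2646997274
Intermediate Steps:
(-26733 - 34424)*(-43382 + M(175, 75)) = (-26733 - 34424)*(-43382 + (175 - 1*75)) = -61157*(-43382 + (175 - 75)) = -61157*(-43382 + 100) = -61157*(-43282) = 2646997274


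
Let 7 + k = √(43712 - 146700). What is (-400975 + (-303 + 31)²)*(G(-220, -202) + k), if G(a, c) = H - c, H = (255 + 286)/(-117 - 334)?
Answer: -28580321364/451 - 653982*I*√25747 ≈ -6.3371e+7 - 1.0494e+8*I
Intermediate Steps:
H = -541/451 (H = 541/(-451) = 541*(-1/451) = -541/451 ≈ -1.1996)
G(a, c) = -541/451 - c
k = -7 + 2*I*√25747 (k = -7 + √(43712 - 146700) = -7 + √(-102988) = -7 + 2*I*√25747 ≈ -7.0 + 320.92*I)
(-400975 + (-303 + 31)²)*(G(-220, -202) + k) = (-400975 + (-303 + 31)²)*((-541/451 - 1*(-202)) + (-7 + 2*I*√25747)) = (-400975 + (-272)²)*((-541/451 + 202) + (-7 + 2*I*√25747)) = (-400975 + 73984)*(90561/451 + (-7 + 2*I*√25747)) = -326991*(87404/451 + 2*I*√25747) = -28580321364/451 - 653982*I*√25747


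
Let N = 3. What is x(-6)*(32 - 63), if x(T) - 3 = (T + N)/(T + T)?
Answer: -403/4 ≈ -100.75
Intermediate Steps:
x(T) = 3 + (3 + T)/(2*T) (x(T) = 3 + (T + 3)/(T + T) = 3 + (3 + T)/((2*T)) = 3 + (3 + T)*(1/(2*T)) = 3 + (3 + T)/(2*T))
x(-6)*(32 - 63) = ((1/2)*(3 + 7*(-6))/(-6))*(32 - 63) = ((1/2)*(-1/6)*(3 - 42))*(-31) = ((1/2)*(-1/6)*(-39))*(-31) = (13/4)*(-31) = -403/4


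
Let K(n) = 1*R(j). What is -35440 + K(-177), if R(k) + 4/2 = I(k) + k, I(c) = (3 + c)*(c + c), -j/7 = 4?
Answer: -34070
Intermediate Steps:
j = -28 (j = -7*4 = -28)
I(c) = 2*c*(3 + c) (I(c) = (3 + c)*(2*c) = 2*c*(3 + c))
R(k) = -2 + k + 2*k*(3 + k) (R(k) = -2 + (2*k*(3 + k) + k) = -2 + (k + 2*k*(3 + k)) = -2 + k + 2*k*(3 + k))
K(n) = 1370 (K(n) = 1*(-2 - 28 + 2*(-28)*(3 - 28)) = 1*(-2 - 28 + 2*(-28)*(-25)) = 1*(-2 - 28 + 1400) = 1*1370 = 1370)
-35440 + K(-177) = -35440 + 1370 = -34070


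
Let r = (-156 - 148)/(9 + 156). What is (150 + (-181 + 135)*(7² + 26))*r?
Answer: 6080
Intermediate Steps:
r = -304/165 ≈ -1.8424
(150 + (-181 + 135)*(7² + 26))*r = (150 + (-181 + 135)*(7² + 26))*(-304/165) = (150 - 46*(49 + 26))*(-304/165) = (150 - 46*75)*(-304/165) = (150 - 3450)*(-304/165) = -3300*(-304/165) = 6080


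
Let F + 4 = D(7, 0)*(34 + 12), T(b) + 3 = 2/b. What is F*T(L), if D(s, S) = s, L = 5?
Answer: -4134/5 ≈ -826.80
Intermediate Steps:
T(b) = -3 + 2/b
F = 318 (F = -4 + 7*(34 + 12) = -4 + 7*46 = -4 + 322 = 318)
F*T(L) = 318*(-3 + 2/5) = 318*(-3 + 2*(⅕)) = 318*(-3 + ⅖) = 318*(-13/5) = -4134/5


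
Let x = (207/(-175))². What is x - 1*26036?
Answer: -797309651/30625 ≈ -26035.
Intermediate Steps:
x = 42849/30625 (x = (207*(-1/175))² = (-207/175)² = 42849/30625 ≈ 1.3992)
x - 1*26036 = 42849/30625 - 1*26036 = 42849/30625 - 26036 = -797309651/30625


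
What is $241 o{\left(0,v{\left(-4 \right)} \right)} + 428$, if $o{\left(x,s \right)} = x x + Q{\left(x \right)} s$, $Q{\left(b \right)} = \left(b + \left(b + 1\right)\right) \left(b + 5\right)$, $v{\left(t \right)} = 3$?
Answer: $4043$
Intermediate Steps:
$Q{\left(b \right)} = \left(1 + 2 b\right) \left(5 + b\right)$ ($Q{\left(b \right)} = \left(b + \left(1 + b\right)\right) \left(5 + b\right) = \left(1 + 2 b\right) \left(5 + b\right)$)
$o{\left(x,s \right)} = x^{2} + s \left(5 + 2 x^{2} + 11 x\right)$ ($o{\left(x,s \right)} = x x + \left(5 + 2 x^{2} + 11 x\right) s = x^{2} + s \left(5 + 2 x^{2} + 11 x\right)$)
$241 o{\left(0,v{\left(-4 \right)} \right)} + 428 = 241 \left(0^{2} + 3 \left(5 + 2 \cdot 0^{2} + 11 \cdot 0\right)\right) + 428 = 241 \left(0 + 3 \left(5 + 2 \cdot 0 + 0\right)\right) + 428 = 241 \left(0 + 3 \left(5 + 0 + 0\right)\right) + 428 = 241 \left(0 + 3 \cdot 5\right) + 428 = 241 \left(0 + 15\right) + 428 = 241 \cdot 15 + 428 = 3615 + 428 = 4043$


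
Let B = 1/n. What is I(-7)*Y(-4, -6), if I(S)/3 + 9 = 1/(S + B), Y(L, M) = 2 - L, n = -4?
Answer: -4770/29 ≈ -164.48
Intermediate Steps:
B = -1/4 (B = 1/(-4) = -1/4 ≈ -0.25000)
I(S) = -27 + 3/(-1/4 + S) (I(S) = -27 + 3/(S - 1/4) = -27 + 3/(-1/4 + S))
I(-7)*Y(-4, -6) = (3*(13 - 36*(-7))/(-1 + 4*(-7)))*(2 - 1*(-4)) = (3*(13 + 252)/(-1 - 28))*(2 + 4) = (3*265/(-29))*6 = (3*(-1/29)*265)*6 = -795/29*6 = -4770/29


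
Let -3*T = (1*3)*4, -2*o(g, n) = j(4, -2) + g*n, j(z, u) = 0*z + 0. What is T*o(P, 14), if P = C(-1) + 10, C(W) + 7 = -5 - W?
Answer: -28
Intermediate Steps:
C(W) = -12 - W (C(W) = -7 + (-5 - W) = -12 - W)
j(z, u) = 0 (j(z, u) = 0 + 0 = 0)
P = -1 (P = (-12 - 1*(-1)) + 10 = (-12 + 1) + 10 = -11 + 10 = -1)
o(g, n) = -g*n/2 (o(g, n) = -(0 + g*n)/2 = -g*n/2)
T = -4 (T = -1*3*4/3 = -4 ≈ -4.0000)
T*o(P, 14) = -(-2)*(-1)*14 = -4*7 = -28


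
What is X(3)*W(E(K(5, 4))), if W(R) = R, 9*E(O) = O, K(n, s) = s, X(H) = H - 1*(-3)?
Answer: 8/3 ≈ 2.6667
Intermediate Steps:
X(H) = 3 + H (X(H) = H + 3 = 3 + H)
E(O) = O/9
X(3)*W(E(K(5, 4))) = (3 + 3)*((⅑)*4) = 6*(4/9) = 8/3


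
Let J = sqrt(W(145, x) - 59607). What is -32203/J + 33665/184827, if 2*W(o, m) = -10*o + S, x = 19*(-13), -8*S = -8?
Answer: 33665/184827 + 32203*I*sqrt(26814)/40221 ≈ 0.18214 + 131.11*I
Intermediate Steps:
S = 1 (S = -1/8*(-8) = 1)
x = -247
W(o, m) = 1/2 - 5*o (W(o, m) = (-10*o + 1)/2 = (1 - 10*o)/2 = 1/2 - 5*o)
J = 3*I*sqrt(26814)/2 (J = sqrt((1/2 - 5*145) - 59607) = sqrt((1/2 - 725) - 59607) = sqrt(-1449/2 - 59607) = sqrt(-120663/2) = 3*I*sqrt(26814)/2 ≈ 245.62*I)
-32203/J + 33665/184827 = -32203*(-I*sqrt(26814)/40221) + 33665/184827 = -(-32203)*I*sqrt(26814)/40221 + 33665*(1/184827) = 32203*I*sqrt(26814)/40221 + 33665/184827 = 33665/184827 + 32203*I*sqrt(26814)/40221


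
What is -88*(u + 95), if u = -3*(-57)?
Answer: -23408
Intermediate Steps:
u = 171
-88*(u + 95) = -88*(171 + 95) = -88*266 = -23408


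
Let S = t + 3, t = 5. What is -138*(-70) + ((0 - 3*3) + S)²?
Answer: 9661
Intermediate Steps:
S = 8 (S = 5 + 3 = 8)
-138*(-70) + ((0 - 3*3) + S)² = -138*(-70) + ((0 - 3*3) + 8)² = 9660 + ((0 - 9) + 8)² = 9660 + (-9 + 8)² = 9660 + (-1)² = 9660 + 1 = 9661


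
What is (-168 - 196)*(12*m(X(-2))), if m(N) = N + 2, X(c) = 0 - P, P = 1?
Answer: -4368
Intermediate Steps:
X(c) = -1 (X(c) = 0 - 1*1 = 0 - 1 = -1)
m(N) = 2 + N
(-168 - 196)*(12*m(X(-2))) = (-168 - 196)*(12*(2 - 1)) = -4368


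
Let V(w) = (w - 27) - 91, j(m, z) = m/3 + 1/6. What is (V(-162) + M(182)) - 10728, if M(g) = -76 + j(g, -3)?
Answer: -66139/6 ≈ -11023.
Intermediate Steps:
j(m, z) = ⅙ + m/3 (j(m, z) = m*(⅓) + 1*(⅙) = m/3 + ⅙ = ⅙ + m/3)
V(w) = -118 + w (V(w) = (-27 + w) - 91 = -118 + w)
M(g) = -455/6 + g/3 (M(g) = -76 + (⅙ + g/3) = -455/6 + g/3)
(V(-162) + M(182)) - 10728 = ((-118 - 162) + (-455/6 + (⅓)*182)) - 10728 = (-280 + (-455/6 + 182/3)) - 10728 = (-280 - 91/6) - 10728 = -1771/6 - 10728 = -66139/6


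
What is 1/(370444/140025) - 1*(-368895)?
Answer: 136655079405/370444 ≈ 3.6890e+5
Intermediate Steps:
1/(370444/140025) - 1*(-368895) = 1/(370444*(1/140025)) + 368895 = 1/(370444/140025) + 368895 = 140025/370444 + 368895 = 136655079405/370444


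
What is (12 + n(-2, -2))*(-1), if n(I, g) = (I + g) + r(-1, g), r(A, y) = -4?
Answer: -4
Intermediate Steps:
n(I, g) = -4 + I + g (n(I, g) = (I + g) - 4 = -4 + I + g)
(12 + n(-2, -2))*(-1) = (12 + (-4 - 2 - 2))*(-1) = (12 - 8)*(-1) = 4*(-1) = -4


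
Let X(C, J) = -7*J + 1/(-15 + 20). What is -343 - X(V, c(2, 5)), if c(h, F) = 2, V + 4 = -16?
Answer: -1646/5 ≈ -329.20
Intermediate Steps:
V = -20 (V = -4 - 16 = -20)
X(C, J) = ⅕ - 7*J (X(C, J) = -7*J + 1/5 = -7*J + ⅕ = ⅕ - 7*J)
-343 - X(V, c(2, 5)) = -343 - (⅕ - 7*2) = -343 - (⅕ - 14) = -343 - 1*(-69/5) = -343 + 69/5 = -1646/5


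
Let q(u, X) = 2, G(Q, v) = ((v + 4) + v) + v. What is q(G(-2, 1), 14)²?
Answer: 4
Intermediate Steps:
G(Q, v) = 4 + 3*v (G(Q, v) = ((4 + v) + v) + v = (4 + 2*v) + v = 4 + 3*v)
q(G(-2, 1), 14)² = 2² = 4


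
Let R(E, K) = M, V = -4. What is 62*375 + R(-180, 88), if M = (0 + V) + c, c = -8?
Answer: 23238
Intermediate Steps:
M = -12 (M = (0 - 4) - 8 = -4 - 8 = -12)
R(E, K) = -12
62*375 + R(-180, 88) = 62*375 - 12 = 23250 - 12 = 23238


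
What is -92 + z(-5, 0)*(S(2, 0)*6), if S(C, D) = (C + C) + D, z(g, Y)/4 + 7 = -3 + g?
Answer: -1532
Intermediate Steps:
z(g, Y) = -40 + 4*g (z(g, Y) = -28 + 4*(-3 + g) = -28 + (-12 + 4*g) = -40 + 4*g)
S(C, D) = D + 2*C (S(C, D) = 2*C + D = D + 2*C)
-92 + z(-5, 0)*(S(2, 0)*6) = -92 + (-40 + 4*(-5))*((0 + 2*2)*6) = -92 + (-40 - 20)*((0 + 4)*6) = -92 - 240*6 = -92 - 60*24 = -92 - 1440 = -1532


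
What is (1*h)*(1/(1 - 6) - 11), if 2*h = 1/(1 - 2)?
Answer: 28/5 ≈ 5.6000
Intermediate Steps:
h = -½ (h = 1/(2*(1 - 2)) = (½)/(-1) = (½)*(-1) = -½ ≈ -0.50000)
(1*h)*(1/(1 - 6) - 11) = (1*(-½))*(1/(1 - 6) - 11) = -(1/(-5) - 11)/2 = -(-⅕ - 11)/2 = -½*(-56/5) = 28/5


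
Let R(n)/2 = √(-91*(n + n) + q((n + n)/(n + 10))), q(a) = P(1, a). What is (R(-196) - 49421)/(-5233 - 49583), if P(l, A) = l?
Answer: 49421/54816 - √35673/27408 ≈ 0.89469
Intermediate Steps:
q(a) = 1
R(n) = 2*√(1 - 182*n) (R(n) = 2*√(-91*(n + n) + 1) = 2*√(-182*n + 1) = 2*√(1 - 182*n))
(R(-196) - 49421)/(-5233 - 49583) = (2*√(1 - 182*(-196)) - 49421)/(-5233 - 49583) = (2*√(1 + 35672) - 49421)/(-54816) = (2*√35673 - 49421)*(-1/54816) = (-49421 + 2*√35673)*(-1/54816) = 49421/54816 - √35673/27408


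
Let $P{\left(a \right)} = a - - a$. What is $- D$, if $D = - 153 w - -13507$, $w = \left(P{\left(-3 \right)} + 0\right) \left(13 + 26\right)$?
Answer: $-49309$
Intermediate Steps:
$P{\left(a \right)} = 2 a$ ($P{\left(a \right)} = a + a = 2 a$)
$w = -234$ ($w = \left(2 \left(-3\right) + 0\right) \left(13 + 26\right) = \left(-6 + 0\right) 39 = \left(-6\right) 39 = -234$)
$D = 49309$ ($D = \left(-153\right) \left(-234\right) - -13507 = 35802 + 13507 = 49309$)
$- D = \left(-1\right) 49309 = -49309$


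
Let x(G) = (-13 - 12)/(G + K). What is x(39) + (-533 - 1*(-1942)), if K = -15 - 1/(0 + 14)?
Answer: 94333/67 ≈ 1408.0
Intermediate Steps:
K = -211/14 (K = -15 - 1/14 = -211/14 ≈ -15.071)
x(G) = -25/(-211/14 + G) (x(G) = (-13 - 12)/(G - 211/14) = -25/(-211/14 + G))
x(39) + (-533 - 1*(-1942)) = -350/(-211 + 14*39) + (-533 - 1*(-1942)) = -350/(-211 + 546) + (-533 + 1942) = -350/335 + 1409 = -350*1/335 + 1409 = -70/67 + 1409 = 94333/67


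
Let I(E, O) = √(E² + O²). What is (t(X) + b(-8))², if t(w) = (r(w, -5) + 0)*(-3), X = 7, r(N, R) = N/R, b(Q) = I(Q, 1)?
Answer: 2066/25 + 42*√65/5 ≈ 150.36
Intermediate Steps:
b(Q) = √(1 + Q²) (b(Q) = √(Q² + 1²) = √(Q² + 1) = √(1 + Q²))
t(w) = 3*w/5 (t(w) = (w/(-5) + 0)*(-3) = (w*(-⅕) + 0)*(-3) = (-w/5 + 0)*(-3) = -w/5*(-3) = 3*w/5)
(t(X) + b(-8))² = ((⅗)*7 + √(1 + (-8)²))² = (21/5 + √(1 + 64))² = (21/5 + √65)²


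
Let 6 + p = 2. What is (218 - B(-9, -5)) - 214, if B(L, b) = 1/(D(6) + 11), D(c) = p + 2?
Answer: 35/9 ≈ 3.8889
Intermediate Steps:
p = -4 (p = -6 + 2 = -4)
D(c) = -2 (D(c) = -4 + 2 = -2)
B(L, b) = ⅑ (B(L, b) = 1/(-2 + 11) = 1/9 = ⅑)
(218 - B(-9, -5)) - 214 = (218 - 1*⅑) - 214 = (218 - ⅑) - 214 = 1961/9 - 214 = 35/9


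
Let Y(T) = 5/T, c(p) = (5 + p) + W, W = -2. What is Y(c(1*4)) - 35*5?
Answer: -1220/7 ≈ -174.29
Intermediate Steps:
c(p) = 3 + p (c(p) = (5 + p) - 2 = 3 + p)
Y(c(1*4)) - 35*5 = 5/(3 + 1*4) - 35*5 = 5/(3 + 4) - 175 = 5/7 - 175 = -1220/7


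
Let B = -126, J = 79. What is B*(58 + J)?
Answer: -17262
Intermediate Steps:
B*(58 + J) = -126*(58 + 79) = -126*137 = -17262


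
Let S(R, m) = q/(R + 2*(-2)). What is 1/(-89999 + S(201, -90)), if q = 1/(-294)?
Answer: -57918/5212562083 ≈ -1.1111e-5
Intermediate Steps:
q = -1/294 ≈ -0.0034014
S(R, m) = -1/(294*(-4 + R)) (S(R, m) = -1/(294*(R + 2*(-2))) = -1/(294*(R - 4)) = -1/(294*(-4 + R)))
1/(-89999 + S(201, -90)) = 1/(-89999 - 1/(-1176 + 294*201)) = 1/(-89999 - 1/(-1176 + 59094)) = 1/(-89999 - 1/57918) = 1/(-5212562083/57918) = -57918/5212562083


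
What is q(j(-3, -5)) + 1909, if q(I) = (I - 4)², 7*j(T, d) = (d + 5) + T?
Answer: 94502/49 ≈ 1928.6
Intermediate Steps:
j(T, d) = 5/7 + T/7 + d/7 (j(T, d) = ((d + 5) + T)/7 = ((5 + d) + T)/7 = (5 + T + d)/7 = 5/7 + T/7 + d/7)
q(I) = (-4 + I)²
q(j(-3, -5)) + 1909 = (-4 + (5/7 + (⅐)*(-3) + (⅐)*(-5)))² + 1909 = (-4 + (5/7 - 3/7 - 5/7))² + 1909 = (-4 - 3/7)² + 1909 = (-31/7)² + 1909 = 961/49 + 1909 = 94502/49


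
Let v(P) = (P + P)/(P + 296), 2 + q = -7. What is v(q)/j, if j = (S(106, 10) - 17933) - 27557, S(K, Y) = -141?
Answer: 18/13096097 ≈ 1.3745e-6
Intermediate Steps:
q = -9 (q = -2 - 7 = -9)
v(P) = 2*P/(296 + P) (v(P) = (2*P)/(296 + P) = 2*P/(296 + P))
j = -45631 (j = (-141 - 17933) - 27557 = -18074 - 27557 = -45631)
v(q)/j = (2*(-9)/(296 - 9))/(-45631) = (2*(-9)/287)*(-1/45631) = (2*(-9)*(1/287))*(-1/45631) = -18/287*(-1/45631) = 18/13096097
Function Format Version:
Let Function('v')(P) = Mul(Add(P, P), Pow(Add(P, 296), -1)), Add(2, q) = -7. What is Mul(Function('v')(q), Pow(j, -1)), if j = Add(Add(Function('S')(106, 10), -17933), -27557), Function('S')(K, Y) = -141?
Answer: Rational(18, 13096097) ≈ 1.3745e-6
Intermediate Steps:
q = -9 (q = Add(-2, -7) = -9)
Function('v')(P) = Mul(2, P, Pow(Add(296, P), -1)) (Function('v')(P) = Mul(Mul(2, P), Pow(Add(296, P), -1)) = Mul(2, P, Pow(Add(296, P), -1)))
j = -45631 (j = Add(Add(-141, -17933), -27557) = Add(-18074, -27557) = -45631)
Mul(Function('v')(q), Pow(j, -1)) = Mul(Mul(2, -9, Pow(Add(296, -9), -1)), Pow(-45631, -1)) = Mul(Mul(2, -9, Pow(287, -1)), Rational(-1, 45631)) = Mul(Mul(2, -9, Rational(1, 287)), Rational(-1, 45631)) = Mul(Rational(-18, 287), Rational(-1, 45631)) = Rational(18, 13096097)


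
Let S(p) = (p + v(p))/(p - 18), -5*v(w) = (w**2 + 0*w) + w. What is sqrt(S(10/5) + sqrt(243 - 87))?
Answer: sqrt(-5 + 200*sqrt(39))/10 ≈ 3.5270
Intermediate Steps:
v(w) = -w/5 - w**2/5 (v(w) = -((w**2 + 0*w) + w)/5 = -((w**2 + 0) + w)/5 = -(w**2 + w)/5 = -(w + w**2)/5 = -w/5 - w**2/5)
S(p) = (p - p*(1 + p)/5)/(-18 + p) (S(p) = (p - p*(1 + p)/5)/(p - 18) = (p - p*(1 + p)/5)/(-18 + p))
sqrt(S(10/5) + sqrt(243 - 87)) = sqrt((10/5)*(4 - 10/5)/(5*(-18 + 10/5)) + sqrt(243 - 87)) = sqrt((10*(1/5))*(4 - 10/5)/(5*(-18 + 10*(1/5))) + sqrt(156)) = sqrt((1/5)*2*(4 - 1*2)/(-18 + 2) + 2*sqrt(39)) = sqrt((1/5)*2*(4 - 2)/(-16) + 2*sqrt(39)) = sqrt((1/5)*2*(-1/16)*2 + 2*sqrt(39)) = sqrt(-1/20 + 2*sqrt(39))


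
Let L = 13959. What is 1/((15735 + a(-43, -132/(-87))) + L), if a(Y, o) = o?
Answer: 29/861170 ≈ 3.3675e-5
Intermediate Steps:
1/((15735 + a(-43, -132/(-87))) + L) = 1/((15735 - 132/(-87)) + 13959) = 1/((15735 - 132*(-1/87)) + 13959) = 1/((15735 + 44/29) + 13959) = 1/(456359/29 + 13959) = 1/(861170/29) = 29/861170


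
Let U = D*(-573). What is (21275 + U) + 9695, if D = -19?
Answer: 41857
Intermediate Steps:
U = 10887 (U = -19*(-573) = 10887)
(21275 + U) + 9695 = (21275 + 10887) + 9695 = 32162 + 9695 = 41857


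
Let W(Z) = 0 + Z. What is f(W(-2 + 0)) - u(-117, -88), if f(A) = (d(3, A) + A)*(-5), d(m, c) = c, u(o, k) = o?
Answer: 137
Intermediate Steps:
W(Z) = Z
f(A) = -10*A (f(A) = (A + A)*(-5) = (2*A)*(-5) = -10*A)
f(W(-2 + 0)) - u(-117, -88) = -10*(-2 + 0) - 1*(-117) = -10*(-2) + 117 = 20 + 117 = 137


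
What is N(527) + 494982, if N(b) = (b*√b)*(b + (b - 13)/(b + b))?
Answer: 494982 + 277986*√527 ≈ 6.8766e+6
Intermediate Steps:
N(b) = b^(3/2)*(b + (-13 + b)/(2*b)) (N(b) = b^(3/2)*(b + (-13 + b)/((2*b))) = b^(3/2)*(b + (-13 + b)*(1/(2*b))) = b^(3/2)*(b + (-13 + b)/(2*b)))
N(527) + 494982 = √527*(-13 + 527 + 2*527²)/2 + 494982 = √527*(-13 + 527 + 2*277729)/2 + 494982 = √527*(-13 + 527 + 555458)/2 + 494982 = (½)*√527*555972 + 494982 = 277986*√527 + 494982 = 494982 + 277986*√527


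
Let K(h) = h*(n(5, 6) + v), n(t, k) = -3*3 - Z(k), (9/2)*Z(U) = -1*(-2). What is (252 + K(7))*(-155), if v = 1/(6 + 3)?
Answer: -86800/3 ≈ -28933.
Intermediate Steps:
v = 1/9 ≈ 0.11111
Z(U) = 4/9 (Z(U) = 2*(-1*(-2))/9 = (2/9)*2 = 4/9)
n(t, k) = -85/9 (n(t, k) = -3*3 - 1*4/9 = -9 - 4/9 = -85/9)
K(h) = -28*h/3 (K(h) = h*(-85/9 + 1/9) = h*(-28/3) = -28*h/3)
(252 + K(7))*(-155) = (252 - 28/3*7)*(-155) = (252 - 196/3)*(-155) = (560/3)*(-155) = -86800/3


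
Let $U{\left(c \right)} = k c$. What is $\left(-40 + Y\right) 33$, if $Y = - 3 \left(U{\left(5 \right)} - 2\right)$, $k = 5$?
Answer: $-3597$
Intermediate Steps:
$U{\left(c \right)} = 5 c$
$Y = -69$ ($Y = - 3 \left(5 \cdot 5 - 2\right) = - 3 \left(25 - 2\right) = \left(-3\right) 23 = -69$)
$\left(-40 + Y\right) 33 = \left(-40 - 69\right) 33 = \left(-109\right) 33 = -3597$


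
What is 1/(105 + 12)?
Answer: 1/117 ≈ 0.0085470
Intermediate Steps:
1/(105 + 12) = 1/117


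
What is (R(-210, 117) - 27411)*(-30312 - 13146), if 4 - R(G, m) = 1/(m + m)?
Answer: 46451090077/39 ≈ 1.1911e+9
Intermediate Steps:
R(G, m) = 4 - 1/(2*m) (R(G, m) = 4 - 1/(m + m) = 4 - 1/(2*m))
(R(-210, 117) - 27411)*(-30312 - 13146) = ((4 - ½/117) - 27411)*(-30312 - 13146) = ((4 - ½*1/117) - 27411)*(-43458) = ((4 - 1/234) - 27411)*(-43458) = (935/234 - 27411)*(-43458) = -6413239/234*(-43458) = 46451090077/39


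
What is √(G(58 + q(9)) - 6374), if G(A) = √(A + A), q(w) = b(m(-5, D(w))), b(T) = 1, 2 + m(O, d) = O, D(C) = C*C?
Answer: √(-6374 + √118) ≈ 79.769*I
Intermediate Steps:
D(C) = C²
m(O, d) = -2 + O
q(w) = 1
G(A) = √2*√A (G(A) = √(2*A) = √2*√A)
√(G(58 + q(9)) - 6374) = √(√2*√(58 + 1) - 6374) = √(√2*√59 - 6374) = √(√118 - 6374) = √(-6374 + √118)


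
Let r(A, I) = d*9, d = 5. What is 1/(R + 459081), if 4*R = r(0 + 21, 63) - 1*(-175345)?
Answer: 2/1005857 ≈ 1.9884e-6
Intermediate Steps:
r(A, I) = 45 (r(A, I) = 5*9 = 45)
R = 87695/2 (R = (45 - 1*(-175345))/4 = (45 + 175345)/4 = (¼)*175390 = 87695/2 ≈ 43848.)
1/(R + 459081) = 1/(87695/2 + 459081) = 1/(1005857/2) = 2/1005857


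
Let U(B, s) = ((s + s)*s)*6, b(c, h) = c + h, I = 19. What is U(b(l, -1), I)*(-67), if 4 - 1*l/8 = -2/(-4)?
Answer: -290244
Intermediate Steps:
l = 28 (l = 32 - (-16)/(-4) = 32 - (-16)*(-1)/4 = 32 - 8*1/2 = 32 - 4 = 28)
U(B, s) = 12*s**2 (U(B, s) = ((2*s)*s)*6 = (2*s**2)*6 = 12*s**2)
U(b(l, -1), I)*(-67) = (12*19**2)*(-67) = (12*361)*(-67) = 4332*(-67) = -290244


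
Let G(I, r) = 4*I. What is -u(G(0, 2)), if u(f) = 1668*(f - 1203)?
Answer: 2006604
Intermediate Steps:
u(f) = -2006604 + 1668*f (u(f) = 1668*(-1203 + f) = -2006604 + 1668*f)
-u(G(0, 2)) = -(-2006604 + 1668*(4*0)) = -(-2006604 + 1668*0) = -(-2006604 + 0) = -1*(-2006604) = 2006604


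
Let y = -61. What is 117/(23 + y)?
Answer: -117/38 ≈ -3.0789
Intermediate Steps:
117/(23 + y) = 117/(23 - 61) = 117/(-38) = -1/38*117 = -117/38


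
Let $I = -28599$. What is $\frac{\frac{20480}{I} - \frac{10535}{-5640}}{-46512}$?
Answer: $- \frac{4128517}{166717984896} \approx -2.4763 \cdot 10^{-5}$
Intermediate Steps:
$\frac{\frac{20480}{I} - \frac{10535}{-5640}}{-46512} = \frac{\frac{20480}{-28599} - \frac{10535}{-5640}}{-46512} = \left(20480 \left(- \frac{1}{28599}\right) - - \frac{2107}{1128}\right) \left(- \frac{1}{46512}\right) = \left(- \frac{20480}{28599} + \frac{2107}{1128}\right) \left(- \frac{1}{46512}\right) = \frac{4128517}{3584408} \left(- \frac{1}{46512}\right) = - \frac{4128517}{166717984896}$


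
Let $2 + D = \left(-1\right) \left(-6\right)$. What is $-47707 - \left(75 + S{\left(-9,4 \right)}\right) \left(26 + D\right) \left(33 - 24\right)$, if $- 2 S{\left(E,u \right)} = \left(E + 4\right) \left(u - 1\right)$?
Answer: $-69982$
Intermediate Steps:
$D = 4$ ($D = -2 - -6 = -2 + 6 = 4$)
$S{\left(E,u \right)} = - \frac{\left(-1 + u\right) \left(4 + E\right)}{2}$ ($S{\left(E,u \right)} = - \frac{\left(E + 4\right) \left(u - 1\right)}{2} = - \frac{\left(4 + E\right) \left(-1 + u\right)}{2} = - \frac{\left(-1 + u\right) \left(4 + E\right)}{2}$)
$-47707 - \left(75 + S{\left(-9,4 \right)}\right) \left(26 + D\right) \left(33 - 24\right) = -47707 - \left(75 + \left(2 + \frac{1}{2} \left(-9\right) - 8 - \left(- \frac{9}{2}\right) 4\right)\right) \left(26 + 4\right) \left(33 - 24\right) = -47707 - \left(75 + \left(2 - \frac{9}{2} - 8 + 18\right)\right) 30 \cdot 9 = -47707 - \left(75 + \frac{15}{2}\right) 270 = -47707 - \frac{165}{2} \cdot 270 = -47707 - 22275 = -69982$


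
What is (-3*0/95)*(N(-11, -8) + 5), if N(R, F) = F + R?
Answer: 0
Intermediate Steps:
(-3*0/95)*(N(-11, -8) + 5) = (-3*0/95)*((-8 - 11) + 5) = (0*(1/95))*(-19 + 5) = 0*(-14) = 0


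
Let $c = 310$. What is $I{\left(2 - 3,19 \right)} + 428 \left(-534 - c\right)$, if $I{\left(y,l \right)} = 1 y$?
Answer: $-361233$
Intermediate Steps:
$I{\left(y,l \right)} = y$
$I{\left(2 - 3,19 \right)} + 428 \left(-534 - c\right) = \left(2 - 3\right) + 428 \left(-534 - 310\right) = -1 + 428 \left(-534 - 310\right) = -1 + 428 \left(-844\right) = -1 - 361232 = -361233$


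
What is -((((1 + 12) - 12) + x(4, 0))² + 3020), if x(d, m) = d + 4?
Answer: -3101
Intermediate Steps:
x(d, m) = 4 + d
-((((1 + 12) - 12) + x(4, 0))² + 3020) = -((((1 + 12) - 12) + (4 + 4))² + 3020) = -(((13 - 12) + 8)² + 3020) = -((1 + 8)² + 3020) = -(9² + 3020) = -(81 + 3020) = -1*3101 = -3101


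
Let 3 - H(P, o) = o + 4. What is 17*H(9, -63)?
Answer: 1054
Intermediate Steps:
H(P, o) = -1 - o (H(P, o) = 3 - (o + 4) = 3 - (4 + o) = 3 + (-4 - o) = -1 - o)
17*H(9, -63) = 17*(-1 - 1*(-63)) = 17*(-1 + 63) = 17*62 = 1054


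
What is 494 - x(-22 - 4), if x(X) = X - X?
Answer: 494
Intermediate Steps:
x(X) = 0
494 - x(-22 - 4) = 494 - 1*0 = 494 + 0 = 494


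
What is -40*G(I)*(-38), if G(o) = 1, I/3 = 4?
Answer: 1520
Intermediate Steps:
I = 12 (I = 3*4 = 12)
-40*G(I)*(-38) = -40*1*(-38) = -40*(-38) = 1520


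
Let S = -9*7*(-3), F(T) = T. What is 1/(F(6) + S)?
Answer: 1/195 ≈ 0.0051282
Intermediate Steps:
S = 189 (S = -63*(-3) = 189)
1/(F(6) + S) = 1/(6 + 189) = 1/195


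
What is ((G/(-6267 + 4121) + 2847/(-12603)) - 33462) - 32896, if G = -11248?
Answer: -8083717751/121829 ≈ -66353.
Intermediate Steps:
((G/(-6267 + 4121) + 2847/(-12603)) - 33462) - 32896 = ((-11248/(-6267 + 4121) + 2847/(-12603)) - 33462) - 32896 = ((-11248/(-2146) + 2847*(-1/12603)) - 33462) - 32896 = ((-11248*(-1/2146) - 949/4201) - 33462) - 32896 = ((152/29 - 949/4201) - 33462) - 32896 = (611031/121829 - 33462) - 32896 = -4076030967/121829 - 32896 = -8083717751/121829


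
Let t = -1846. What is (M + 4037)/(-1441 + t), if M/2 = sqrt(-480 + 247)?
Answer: -4037/3287 - 2*I*sqrt(233)/3287 ≈ -1.2282 - 0.0092877*I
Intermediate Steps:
M = 2*I*sqrt(233) (M = 2*sqrt(-480 + 247) = 2*sqrt(-233) = 2*(I*sqrt(233)) = 2*I*sqrt(233) ≈ 30.529*I)
(M + 4037)/(-1441 + t) = (2*I*sqrt(233) + 4037)/(-1441 - 1846) = (4037 + 2*I*sqrt(233))/(-3287) = (4037 + 2*I*sqrt(233))*(-1/3287) = -4037/3287 - 2*I*sqrt(233)/3287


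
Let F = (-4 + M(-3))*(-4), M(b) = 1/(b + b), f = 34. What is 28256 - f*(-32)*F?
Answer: 139168/3 ≈ 46389.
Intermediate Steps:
M(b) = 1/(2*b)
F = 50/3 (F = (-4 + (½)/(-3))*(-4) = (-4 + (½)*(-⅓))*(-4) = (-4 - ⅙)*(-4) = -25/6*(-4) = 50/3 ≈ 16.667)
28256 - f*(-32)*F = 28256 - 34*(-32)*50/3 = 28256 - (-1088)*50/3 = 28256 - 1*(-54400/3) = 28256 + 54400/3 = 139168/3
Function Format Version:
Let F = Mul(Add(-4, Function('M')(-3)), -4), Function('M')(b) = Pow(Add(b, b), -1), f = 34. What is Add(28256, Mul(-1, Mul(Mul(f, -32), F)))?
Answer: Rational(139168, 3) ≈ 46389.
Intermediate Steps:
Function('M')(b) = Mul(Rational(1, 2), Pow(b, -1)) (Function('M')(b) = Pow(Mul(2, b), -1) = Mul(Rational(1, 2), Pow(b, -1)))
F = Rational(50, 3) (F = Mul(Add(-4, Mul(Rational(1, 2), Pow(-3, -1))), -4) = Mul(Add(-4, Mul(Rational(1, 2), Rational(-1, 3))), -4) = Mul(Add(-4, Rational(-1, 6)), -4) = Mul(Rational(-25, 6), -4) = Rational(50, 3) ≈ 16.667)
Add(28256, Mul(-1, Mul(Mul(f, -32), F))) = Add(28256, Mul(-1, Mul(Mul(34, -32), Rational(50, 3)))) = Add(28256, Mul(-1, Mul(-1088, Rational(50, 3)))) = Add(28256, Mul(-1, Rational(-54400, 3))) = Add(28256, Rational(54400, 3)) = Rational(139168, 3)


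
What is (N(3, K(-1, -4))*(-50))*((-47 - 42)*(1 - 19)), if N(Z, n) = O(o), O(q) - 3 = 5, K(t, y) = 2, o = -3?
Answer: -640800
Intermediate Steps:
O(q) = 8 (O(q) = 3 + 5 = 8)
N(Z, n) = 8
(N(3, K(-1, -4))*(-50))*((-47 - 42)*(1 - 19)) = (8*(-50))*((-47 - 42)*(1 - 19)) = -(-35600)*(-18) = -400*1602 = -640800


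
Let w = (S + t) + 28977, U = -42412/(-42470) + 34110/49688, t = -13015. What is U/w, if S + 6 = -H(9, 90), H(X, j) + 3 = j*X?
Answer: 889004789/7992041888660 ≈ 0.00011124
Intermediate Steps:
H(X, j) = -3 + X*j (H(X, j) = -3 + j*X = -3 + X*j)
S = -813 (S = -6 - (-3 + 9*90) = -6 - (-3 + 810) = -6 - 1*807 = -6 - 807 = -813)
U = 889004789/527562340 (U = -42412*(-1/42470) + 34110*(1/49688) = 21206/21235 + 17055/24844 = 889004789/527562340 ≈ 1.6851)
w = 15149 (w = (-813 - 13015) + 28977 = -13828 + 28977 = 15149)
U/w = (889004789/527562340)/15149 = (889004789/527562340)*(1/15149) = 889004789/7992041888660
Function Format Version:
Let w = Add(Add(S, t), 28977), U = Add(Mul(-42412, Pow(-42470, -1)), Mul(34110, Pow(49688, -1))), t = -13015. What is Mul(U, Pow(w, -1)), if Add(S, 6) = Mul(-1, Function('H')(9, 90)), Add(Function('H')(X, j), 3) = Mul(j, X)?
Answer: Rational(889004789, 7992041888660) ≈ 0.00011124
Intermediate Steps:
Function('H')(X, j) = Add(-3, Mul(X, j)) (Function('H')(X, j) = Add(-3, Mul(j, X)) = Add(-3, Mul(X, j)))
S = -813 (S = Add(-6, Mul(-1, Add(-3, Mul(9, 90)))) = Add(-6, Mul(-1, Add(-3, 810))) = Add(-6, Mul(-1, 807)) = Add(-6, -807) = -813)
U = Rational(889004789, 527562340) (U = Add(Mul(-42412, Rational(-1, 42470)), Mul(34110, Rational(1, 49688))) = Add(Rational(21206, 21235), Rational(17055, 24844)) = Rational(889004789, 527562340) ≈ 1.6851)
w = 15149 (w = Add(Add(-813, -13015), 28977) = Add(-13828, 28977) = 15149)
Mul(U, Pow(w, -1)) = Mul(Rational(889004789, 527562340), Pow(15149, -1)) = Mul(Rational(889004789, 527562340), Rational(1, 15149)) = Rational(889004789, 7992041888660)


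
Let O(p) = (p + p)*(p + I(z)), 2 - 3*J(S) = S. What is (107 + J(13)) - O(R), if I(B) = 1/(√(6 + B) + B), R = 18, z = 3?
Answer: -1652/3 ≈ -550.67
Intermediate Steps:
J(S) = ⅔ - S/3
I(B) = 1/(B + √(6 + B))
O(p) = 2*p*(⅙ + p) (O(p) = (p + p)*(p + 1/(3 + √(6 + 3))) = (2*p)*(p + 1/(3 + √9)) = (2*p)*(p + 1/(3 + 3)) = (2*p)*(p + 1/6) = (2*p)*(p + ⅙) = (2*p)*(⅙ + p) = 2*p*(⅙ + p))
(107 + J(13)) - O(R) = (107 + (⅔ - ⅓*13)) - 18*(1 + 6*18)/3 = (107 + (⅔ - 13/3)) - 18*(1 + 108)/3 = (107 - 11/3) - 18*109/3 = 310/3 - 1*654 = 310/3 - 654 = -1652/3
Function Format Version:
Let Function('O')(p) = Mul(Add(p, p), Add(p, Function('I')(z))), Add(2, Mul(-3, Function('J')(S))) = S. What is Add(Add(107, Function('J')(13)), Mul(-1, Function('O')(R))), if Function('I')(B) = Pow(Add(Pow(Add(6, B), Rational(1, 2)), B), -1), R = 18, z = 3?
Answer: Rational(-1652, 3) ≈ -550.67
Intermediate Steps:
Function('J')(S) = Add(Rational(2, 3), Mul(Rational(-1, 3), S))
Function('I')(B) = Pow(Add(B, Pow(Add(6, B), Rational(1, 2))), -1)
Function('O')(p) = Mul(2, p, Add(Rational(1, 6), p)) (Function('O')(p) = Mul(Add(p, p), Add(p, Pow(Add(3, Pow(Add(6, 3), Rational(1, 2))), -1))) = Mul(Mul(2, p), Add(p, Pow(Add(3, Pow(9, Rational(1, 2))), -1))) = Mul(Mul(2, p), Add(p, Pow(Add(3, 3), -1))) = Mul(Mul(2, p), Add(p, Pow(6, -1))) = Mul(Mul(2, p), Add(p, Rational(1, 6))) = Mul(Mul(2, p), Add(Rational(1, 6), p)) = Mul(2, p, Add(Rational(1, 6), p)))
Add(Add(107, Function('J')(13)), Mul(-1, Function('O')(R))) = Add(Add(107, Add(Rational(2, 3), Mul(Rational(-1, 3), 13))), Mul(-1, Mul(Rational(1, 3), 18, Add(1, Mul(6, 18))))) = Add(Add(107, Add(Rational(2, 3), Rational(-13, 3))), Mul(-1, Mul(Rational(1, 3), 18, Add(1, 108)))) = Add(Add(107, Rational(-11, 3)), Mul(-1, Mul(Rational(1, 3), 18, 109))) = Add(Rational(310, 3), Mul(-1, 654)) = Add(Rational(310, 3), -654) = Rational(-1652, 3)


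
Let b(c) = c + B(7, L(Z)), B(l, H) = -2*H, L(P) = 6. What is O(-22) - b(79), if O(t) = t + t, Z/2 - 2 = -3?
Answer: -111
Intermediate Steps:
Z = -2 (Z = 4 + 2*(-3) = 4 - 6 = -2)
O(t) = 2*t
b(c) = -12 + c (b(c) = c - 2*6 = c - 12 = -12 + c)
O(-22) - b(79) = 2*(-22) - (-12 + 79) = -44 - 1*67 = -44 - 67 = -111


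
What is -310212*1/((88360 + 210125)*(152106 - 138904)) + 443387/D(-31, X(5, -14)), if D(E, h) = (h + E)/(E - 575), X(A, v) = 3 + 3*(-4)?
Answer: 840324980498011/125098380 ≈ 6.7173e+6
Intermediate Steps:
X(A, v) = -9 (X(A, v) = 3 - 12 = -9)
D(E, h) = (E + h)/(-575 + E)
-310212*1/((88360 + 210125)*(152106 - 138904)) + 443387/D(-31, X(5, -14)) = -310212*1/((88360 + 210125)*(152106 - 138904)) + 443387/(((-31 - 9)/(-575 - 31))) = -310212/(298485*13202) + 443387/((-40/(-606))) = -310212/3940598970 + 443387/((-1/606*(-40))) = -310212*1/3940598970 + 443387/(20/303) = -2462/31274595 + 443387*(303/20) = -2462/31274595 + 134346261/20 = 840324980498011/125098380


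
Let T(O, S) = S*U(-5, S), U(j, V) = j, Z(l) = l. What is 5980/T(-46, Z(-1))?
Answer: 1196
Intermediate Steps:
T(O, S) = -5*S (T(O, S) = S*(-5) = -5*S)
5980/T(-46, Z(-1)) = 5980/((-5*(-1))) = 5980/5 = 5980*(⅕) = 1196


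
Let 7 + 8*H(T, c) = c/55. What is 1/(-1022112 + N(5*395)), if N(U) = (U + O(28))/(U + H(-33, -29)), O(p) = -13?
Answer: -434293/443895655176 ≈ -9.7837e-7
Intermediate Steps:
H(T, c) = -7/8 + c/440 (H(T, c) = -7/8 + (c/55)/8 = -7/8 + c/440)
N(U) = (-13 + U)/(-207/220 + U) (N(U) = (U - 13)/(U + (-7/8 + (1/440)*(-29))) = (-13 + U)/(U + (-7/8 - 29/440)) = (-13 + U)/(U - 207/220) = (-13 + U)/(-207/220 + U))
1/(-1022112 + N(5*395)) = 1/(-1022112 + 220*(-13 + 5*395)/(-207 + 220*(5*395))) = 1/(-1022112 + 220*(-13 + 1975)/(-207 + 220*1975)) = 1/(-1022112 + 220*1962/(-207 + 434500)) = 1/(-1022112 + 220*1962/434293) = 1/(-1022112 + 220*(1/434293)*1962) = 1/(-1022112 + 431640/434293) = 1/(-443895655176/434293) = -434293/443895655176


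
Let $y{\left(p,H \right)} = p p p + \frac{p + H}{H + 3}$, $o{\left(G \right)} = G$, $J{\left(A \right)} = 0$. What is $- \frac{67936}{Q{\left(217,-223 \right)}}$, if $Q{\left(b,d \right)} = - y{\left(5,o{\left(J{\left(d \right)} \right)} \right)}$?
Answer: $\frac{50952}{95} \approx 536.34$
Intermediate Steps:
$y{\left(p,H \right)} = p^{3} + \frac{H + p}{3 + H}$ ($y{\left(p,H \right)} = p^{2} p + \frac{H + p}{3 + H} = p^{3} + \frac{H + p}{3 + H}$)
$Q{\left(b,d \right)} = - \frac{380}{3}$ ($Q{\left(b,d \right)} = - \frac{0 + 5 + 3 \cdot 5^{3} + 0 \cdot 5^{3}}{3 + 0} = - \frac{0 + 5 + 3 \cdot 125 + 0 \cdot 125}{3} = - \frac{0 + 5 + 375 + 0}{3} = - \frac{380}{3}$)
$- \frac{67936}{Q{\left(217,-223 \right)}} = - \frac{67936}{- \frac{380}{3}} = \left(-67936\right) \left(- \frac{3}{380}\right) = \frac{50952}{95}$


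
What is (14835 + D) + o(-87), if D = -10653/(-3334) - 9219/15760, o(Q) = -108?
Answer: 386975143407/26271920 ≈ 14730.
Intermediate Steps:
D = 68577567/26271920 (D = -10653*(-1/3334) - 9219*1/15760 = 10653/3334 - 9219/15760 = 68577567/26271920 ≈ 2.6103)
(14835 + D) + o(-87) = (14835 + 68577567/26271920) - 108 = 389812510767/26271920 - 108 = 386975143407/26271920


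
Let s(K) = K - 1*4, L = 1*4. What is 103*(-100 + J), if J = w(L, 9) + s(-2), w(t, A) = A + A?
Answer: -9064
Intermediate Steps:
L = 4
s(K) = -4 + K (s(K) = K - 4 = -4 + K)
w(t, A) = 2*A
J = 12 (J = 2*9 + (-4 - 2) = 18 - 6 = 12)
103*(-100 + J) = 103*(-100 + 12) = 103*(-88) = -9064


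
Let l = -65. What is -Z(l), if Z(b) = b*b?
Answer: -4225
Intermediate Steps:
Z(b) = b**2
-Z(l) = -1*(-65)**2 = -1*4225 = -4225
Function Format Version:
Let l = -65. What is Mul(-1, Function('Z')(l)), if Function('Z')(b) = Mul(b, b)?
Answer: -4225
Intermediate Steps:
Function('Z')(b) = Pow(b, 2)
Mul(-1, Function('Z')(l)) = Mul(-1, Pow(-65, 2)) = Mul(-1, 4225) = -4225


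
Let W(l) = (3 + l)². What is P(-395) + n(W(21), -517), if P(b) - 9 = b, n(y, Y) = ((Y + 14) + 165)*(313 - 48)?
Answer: -89956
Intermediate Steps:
n(y, Y) = 47435 + 265*Y (n(y, Y) = ((14 + Y) + 165)*265 = (179 + Y)*265 = 47435 + 265*Y)
P(b) = 9 + b
P(-395) + n(W(21), -517) = (9 - 395) + (47435 + 265*(-517)) = -386 + (47435 - 137005) = -386 - 89570 = -89956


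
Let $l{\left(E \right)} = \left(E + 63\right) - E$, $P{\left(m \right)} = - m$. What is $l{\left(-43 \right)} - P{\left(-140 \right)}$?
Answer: $-77$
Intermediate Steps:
$l{\left(E \right)} = 63$ ($l{\left(E \right)} = \left(63 + E\right) - E = 63$)
$l{\left(-43 \right)} - P{\left(-140 \right)} = 63 - \left(-1\right) \left(-140\right) = 63 - 140 = -77$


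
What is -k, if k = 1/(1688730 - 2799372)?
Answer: 1/1110642 ≈ 9.0038e-7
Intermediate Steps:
k = -1/1110642 (k = 1/(-1110642) = -1/1110642 ≈ -9.0038e-7)
-k = -1*(-1/1110642) = 1/1110642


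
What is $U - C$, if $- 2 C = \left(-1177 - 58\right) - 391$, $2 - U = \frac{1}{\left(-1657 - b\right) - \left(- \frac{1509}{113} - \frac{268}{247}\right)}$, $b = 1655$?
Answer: $- \frac{74642972564}{92038225} \approx -811.0$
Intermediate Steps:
$U = \frac{184104361}{92038225}$ ($U = 2 - \frac{1}{\left(-1657 - 1655\right) - \left(- \frac{1509}{113} - \frac{268}{247}\right)} = 2 - \frac{1}{\left(-1657 - 1655\right) - - \frac{403007}{27911}} = 2 - \frac{1}{-3312 + \left(\frac{1509}{113} + \frac{268}{247}\right)} = 2 - \frac{1}{-3312 + \frac{403007}{27911}} = 2 - \frac{1}{- \frac{92038225}{27911}} = 2 - - \frac{27911}{92038225} = 2 + \frac{27911}{92038225} = \frac{184104361}{92038225} \approx 2.0003$)
$C = 813$ ($C = - \frac{\left(-1177 - 58\right) - 391}{2} = - \frac{-1235 - 391}{2} = \left(- \frac{1}{2}\right) \left(-1626\right) = 813$)
$U - C = \frac{184104361}{92038225} - 813 = - \frac{74642972564}{92038225}$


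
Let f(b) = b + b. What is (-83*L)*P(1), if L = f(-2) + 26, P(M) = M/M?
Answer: -1826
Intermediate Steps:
f(b) = 2*b
P(M) = 1
L = 22 (L = 2*(-2) + 26 = -4 + 26 = 22)
(-83*L)*P(1) = -83*22*1 = -1826*1 = -1826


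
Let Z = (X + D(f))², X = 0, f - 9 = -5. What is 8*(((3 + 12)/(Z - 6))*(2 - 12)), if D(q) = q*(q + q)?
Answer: -600/509 ≈ -1.1788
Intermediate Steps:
f = 4 (f = 9 - 5 = 4)
D(q) = 2*q² (D(q) = q*(2*q) = 2*q²)
Z = 1024 (Z = (0 + 2*4²)² = (0 + 2*16)² = (0 + 32)² = 32² = 1024)
8*(((3 + 12)/(Z - 6))*(2 - 12)) = 8*(((3 + 12)/(1024 - 6))*(2 - 12)) = 8*((15/1018)*(-10)) = 8*(-75/509) = -600/509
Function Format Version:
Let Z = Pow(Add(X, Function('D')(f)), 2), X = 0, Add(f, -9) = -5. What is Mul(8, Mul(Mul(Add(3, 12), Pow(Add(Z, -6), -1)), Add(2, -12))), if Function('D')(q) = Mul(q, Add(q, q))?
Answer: Rational(-600, 509) ≈ -1.1788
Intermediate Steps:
f = 4 (f = Add(9, -5) = 4)
Function('D')(q) = Mul(2, Pow(q, 2)) (Function('D')(q) = Mul(q, Mul(2, q)) = Mul(2, Pow(q, 2)))
Z = 1024 (Z = Pow(Add(0, Mul(2, Pow(4, 2))), 2) = Pow(Add(0, Mul(2, 16)), 2) = Pow(Add(0, 32), 2) = Pow(32, 2) = 1024)
Mul(8, Mul(Mul(Add(3, 12), Pow(Add(Z, -6), -1)), Add(2, -12))) = Mul(8, Mul(Mul(Add(3, 12), Pow(Add(1024, -6), -1)), Add(2, -12))) = Mul(8, Mul(Mul(15, Pow(1018, -1)), -10)) = Mul(8, Mul(Mul(15, Rational(1, 1018)), -10)) = Mul(8, Mul(Rational(15, 1018), -10)) = Mul(8, Rational(-75, 509)) = Rational(-600, 509)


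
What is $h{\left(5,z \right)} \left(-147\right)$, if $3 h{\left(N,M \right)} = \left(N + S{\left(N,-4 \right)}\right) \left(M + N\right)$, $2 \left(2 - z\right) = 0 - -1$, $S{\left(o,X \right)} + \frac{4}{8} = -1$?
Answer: $- \frac{4459}{4} \approx -1114.8$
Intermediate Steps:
$S{\left(o,X \right)} = - \frac{3}{2}$ ($S{\left(o,X \right)} = - \frac{1}{2} - 1 = - \frac{3}{2}$)
$z = \frac{3}{2}$ ($z = 2 - \frac{0 - -1}{2} = 2 - \frac{0 + 1}{2} = 2 - \frac{1}{2} = \frac{3}{2} \approx 1.5$)
$h{\left(N,M \right)} = \frac{\left(- \frac{3}{2} + N\right) \left(M + N\right)}{3}$ ($h{\left(N,M \right)} = \frac{\left(N - \frac{3}{2}\right) \left(M + N\right)}{3} = \frac{\left(- \frac{3}{2} + N\right) \left(M + N\right)}{3}$)
$h{\left(5,z \right)} \left(-147\right) = \left(\left(- \frac{1}{2}\right) \frac{3}{2} - \frac{5}{2} + \frac{5^{2}}{3} + \frac{1}{3} \cdot \frac{3}{2} \cdot 5\right) \left(-147\right) = \left(- \frac{3}{4} - \frac{5}{2} + \frac{1}{3} \cdot 25 + \frac{5}{2}\right) \left(-147\right) = \left(- \frac{3}{4} - \frac{5}{2} + \frac{25}{3} + \frac{5}{2}\right) \left(-147\right) = \frac{91}{12} \left(-147\right) = - \frac{4459}{4}$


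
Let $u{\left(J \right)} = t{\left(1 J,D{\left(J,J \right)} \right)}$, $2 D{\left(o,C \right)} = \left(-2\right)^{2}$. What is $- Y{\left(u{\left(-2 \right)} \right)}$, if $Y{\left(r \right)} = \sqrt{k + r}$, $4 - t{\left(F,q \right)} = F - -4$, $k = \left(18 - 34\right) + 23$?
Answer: $-3$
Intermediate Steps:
$D{\left(o,C \right)} = 2$ ($D{\left(o,C \right)} = \frac{\left(-2\right)^{2}}{2} = \frac{1}{2} \cdot 4 = 2$)
$k = 7$ ($k = -16 + 23 = 7$)
$t{\left(F,q \right)} = - F$ ($t{\left(F,q \right)} = 4 - \left(F - -4\right) = 4 - \left(F + 4\right) = 4 - \left(4 + F\right) = - F$)
$u{\left(J \right)} = - J$ ($u{\left(J \right)} = - 1 J = - J$)
$Y{\left(r \right)} = \sqrt{7 + r}$
$- Y{\left(u{\left(-2 \right)} \right)} = - \sqrt{7 - -2} = - \sqrt{7 + 2} = - \sqrt{9} = \left(-1\right) 3 = -3$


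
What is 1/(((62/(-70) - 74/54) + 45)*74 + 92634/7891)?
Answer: 7456995/23674385192 ≈ 0.00031498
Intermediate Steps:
1/(((62/(-70) - 74/54) + 45)*74 + 92634/7891) = 1/(((62*(-1/70) - 74*1/54) + 45)*74 + 92634*(1/7891)) = 1/(((-31/35 - 37/27) + 45)*74 + 92634/7891) = 1/((-2132/945 + 45)*74 + 92634/7891) = 1/((40393/945)*74 + 92634/7891) = 1/(2989082/945 + 92634/7891) = 1/(23674385192/7456995) = 7456995/23674385192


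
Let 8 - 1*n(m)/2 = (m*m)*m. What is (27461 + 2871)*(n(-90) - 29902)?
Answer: 43317553848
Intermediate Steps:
n(m) = 16 - 2*m**3 (n(m) = 16 - 2*m*m*m = 16 - 2*m**2*m = 16 - 2*m**3)
(27461 + 2871)*(n(-90) - 29902) = (27461 + 2871)*((16 - 2*(-90)**3) - 29902) = 30332*((16 - 2*(-729000)) - 29902) = 30332*((16 + 1458000) - 29902) = 30332*(1458016 - 29902) = 30332*1428114 = 43317553848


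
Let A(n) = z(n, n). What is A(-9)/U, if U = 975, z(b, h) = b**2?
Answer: 27/325 ≈ 0.083077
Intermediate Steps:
A(n) = n**2
A(-9)/U = (-9)**2/975 = 81*(1/975) = 27/325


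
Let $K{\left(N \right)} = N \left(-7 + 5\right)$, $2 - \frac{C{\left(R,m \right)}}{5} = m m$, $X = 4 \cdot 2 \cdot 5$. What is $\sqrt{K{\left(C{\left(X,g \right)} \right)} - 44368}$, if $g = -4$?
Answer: $2 i \sqrt{11057} \approx 210.3 i$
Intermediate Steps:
$X = 40$ ($X = 8 \cdot 5 = 40$)
$C{\left(R,m \right)} = 10 - 5 m^{2}$ ($C{\left(R,m \right)} = 10 - 5 m m = 10 - 5 m^{2}$)
$K{\left(N \right)} = - 2 N$ ($K{\left(N \right)} = N \left(-2\right) = - 2 N$)
$\sqrt{K{\left(C{\left(X,g \right)} \right)} - 44368} = \sqrt{- 2 \left(10 - 5 \left(-4\right)^{2}\right) - 44368} = \sqrt{- 2 \left(10 - 80\right) - 44368} = \sqrt{\left(-2\right) \left(-70\right) - 44368} = \sqrt{140 - 44368} = \sqrt{-44228} = 2 i \sqrt{11057}$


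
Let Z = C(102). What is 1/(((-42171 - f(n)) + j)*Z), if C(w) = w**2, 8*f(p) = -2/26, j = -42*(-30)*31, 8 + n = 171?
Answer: -26/841535343 ≈ -3.0896e-8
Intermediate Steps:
n = 163 (n = -8 + 171 = 163)
j = 39060 (j = 1260*31 = 39060)
f(p) = -1/104 (f(p) = (-2/26)/8 = (-2*1/26)/8 = (1/8)*(-1/13) = -1/104)
Z = 10404 (Z = 102**2 = 10404)
1/(((-42171 - f(n)) + j)*Z) = 1/(((-42171 - 1*(-1/104)) + 39060)*10404) = (1/10404)/((-42171 + 1/104) + 39060) = (1/10404)/(-4385783/104 + 39060) = (1/10404)/(-323543/104) = -104/323543*1/10404 = -26/841535343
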